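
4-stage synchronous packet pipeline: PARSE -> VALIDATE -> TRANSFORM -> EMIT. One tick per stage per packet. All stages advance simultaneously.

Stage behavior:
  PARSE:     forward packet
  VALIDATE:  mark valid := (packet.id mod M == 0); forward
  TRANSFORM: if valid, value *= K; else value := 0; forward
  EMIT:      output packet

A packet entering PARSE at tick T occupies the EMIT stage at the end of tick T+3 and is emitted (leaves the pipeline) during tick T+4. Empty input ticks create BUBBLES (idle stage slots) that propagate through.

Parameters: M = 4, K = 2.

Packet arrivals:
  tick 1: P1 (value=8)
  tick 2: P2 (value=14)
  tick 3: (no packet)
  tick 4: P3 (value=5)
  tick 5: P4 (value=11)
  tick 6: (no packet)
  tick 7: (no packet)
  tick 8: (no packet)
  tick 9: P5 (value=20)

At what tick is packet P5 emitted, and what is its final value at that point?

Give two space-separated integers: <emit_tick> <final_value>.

Tick 1: [PARSE:P1(v=8,ok=F), VALIDATE:-, TRANSFORM:-, EMIT:-] out:-; in:P1
Tick 2: [PARSE:P2(v=14,ok=F), VALIDATE:P1(v=8,ok=F), TRANSFORM:-, EMIT:-] out:-; in:P2
Tick 3: [PARSE:-, VALIDATE:P2(v=14,ok=F), TRANSFORM:P1(v=0,ok=F), EMIT:-] out:-; in:-
Tick 4: [PARSE:P3(v=5,ok=F), VALIDATE:-, TRANSFORM:P2(v=0,ok=F), EMIT:P1(v=0,ok=F)] out:-; in:P3
Tick 5: [PARSE:P4(v=11,ok=F), VALIDATE:P3(v=5,ok=F), TRANSFORM:-, EMIT:P2(v=0,ok=F)] out:P1(v=0); in:P4
Tick 6: [PARSE:-, VALIDATE:P4(v=11,ok=T), TRANSFORM:P3(v=0,ok=F), EMIT:-] out:P2(v=0); in:-
Tick 7: [PARSE:-, VALIDATE:-, TRANSFORM:P4(v=22,ok=T), EMIT:P3(v=0,ok=F)] out:-; in:-
Tick 8: [PARSE:-, VALIDATE:-, TRANSFORM:-, EMIT:P4(v=22,ok=T)] out:P3(v=0); in:-
Tick 9: [PARSE:P5(v=20,ok=F), VALIDATE:-, TRANSFORM:-, EMIT:-] out:P4(v=22); in:P5
Tick 10: [PARSE:-, VALIDATE:P5(v=20,ok=F), TRANSFORM:-, EMIT:-] out:-; in:-
Tick 11: [PARSE:-, VALIDATE:-, TRANSFORM:P5(v=0,ok=F), EMIT:-] out:-; in:-
Tick 12: [PARSE:-, VALIDATE:-, TRANSFORM:-, EMIT:P5(v=0,ok=F)] out:-; in:-
Tick 13: [PARSE:-, VALIDATE:-, TRANSFORM:-, EMIT:-] out:P5(v=0); in:-
P5: arrives tick 9, valid=False (id=5, id%4=1), emit tick 13, final value 0

Answer: 13 0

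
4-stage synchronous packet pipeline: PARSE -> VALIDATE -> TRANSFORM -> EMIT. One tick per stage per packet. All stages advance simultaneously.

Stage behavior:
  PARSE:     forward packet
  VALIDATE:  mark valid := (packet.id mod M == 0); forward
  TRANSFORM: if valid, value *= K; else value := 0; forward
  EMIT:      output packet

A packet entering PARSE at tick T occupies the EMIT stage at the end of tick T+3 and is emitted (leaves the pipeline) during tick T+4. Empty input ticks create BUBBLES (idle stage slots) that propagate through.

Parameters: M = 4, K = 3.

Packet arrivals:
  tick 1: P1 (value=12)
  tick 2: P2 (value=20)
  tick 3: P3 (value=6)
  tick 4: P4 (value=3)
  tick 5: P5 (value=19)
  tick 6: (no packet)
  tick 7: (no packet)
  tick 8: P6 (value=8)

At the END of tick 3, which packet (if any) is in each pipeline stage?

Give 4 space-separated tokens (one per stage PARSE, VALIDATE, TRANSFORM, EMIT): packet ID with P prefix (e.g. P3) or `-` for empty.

Tick 1: [PARSE:P1(v=12,ok=F), VALIDATE:-, TRANSFORM:-, EMIT:-] out:-; in:P1
Tick 2: [PARSE:P2(v=20,ok=F), VALIDATE:P1(v=12,ok=F), TRANSFORM:-, EMIT:-] out:-; in:P2
Tick 3: [PARSE:P3(v=6,ok=F), VALIDATE:P2(v=20,ok=F), TRANSFORM:P1(v=0,ok=F), EMIT:-] out:-; in:P3
At end of tick 3: ['P3', 'P2', 'P1', '-']

Answer: P3 P2 P1 -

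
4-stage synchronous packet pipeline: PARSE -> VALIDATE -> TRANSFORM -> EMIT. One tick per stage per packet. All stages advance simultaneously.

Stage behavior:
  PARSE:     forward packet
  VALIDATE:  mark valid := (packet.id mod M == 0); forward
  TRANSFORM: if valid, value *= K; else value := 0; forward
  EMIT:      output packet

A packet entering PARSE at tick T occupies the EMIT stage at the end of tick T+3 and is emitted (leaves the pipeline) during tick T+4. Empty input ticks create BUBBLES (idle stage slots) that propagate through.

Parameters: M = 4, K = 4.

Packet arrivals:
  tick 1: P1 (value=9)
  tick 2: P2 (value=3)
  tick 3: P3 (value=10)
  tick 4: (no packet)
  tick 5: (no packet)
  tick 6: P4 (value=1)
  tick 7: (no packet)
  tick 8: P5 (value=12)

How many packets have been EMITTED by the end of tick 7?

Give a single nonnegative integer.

Answer: 3

Derivation:
Tick 1: [PARSE:P1(v=9,ok=F), VALIDATE:-, TRANSFORM:-, EMIT:-] out:-; in:P1
Tick 2: [PARSE:P2(v=3,ok=F), VALIDATE:P1(v=9,ok=F), TRANSFORM:-, EMIT:-] out:-; in:P2
Tick 3: [PARSE:P3(v=10,ok=F), VALIDATE:P2(v=3,ok=F), TRANSFORM:P1(v=0,ok=F), EMIT:-] out:-; in:P3
Tick 4: [PARSE:-, VALIDATE:P3(v=10,ok=F), TRANSFORM:P2(v=0,ok=F), EMIT:P1(v=0,ok=F)] out:-; in:-
Tick 5: [PARSE:-, VALIDATE:-, TRANSFORM:P3(v=0,ok=F), EMIT:P2(v=0,ok=F)] out:P1(v=0); in:-
Tick 6: [PARSE:P4(v=1,ok=F), VALIDATE:-, TRANSFORM:-, EMIT:P3(v=0,ok=F)] out:P2(v=0); in:P4
Tick 7: [PARSE:-, VALIDATE:P4(v=1,ok=T), TRANSFORM:-, EMIT:-] out:P3(v=0); in:-
Emitted by tick 7: ['P1', 'P2', 'P3']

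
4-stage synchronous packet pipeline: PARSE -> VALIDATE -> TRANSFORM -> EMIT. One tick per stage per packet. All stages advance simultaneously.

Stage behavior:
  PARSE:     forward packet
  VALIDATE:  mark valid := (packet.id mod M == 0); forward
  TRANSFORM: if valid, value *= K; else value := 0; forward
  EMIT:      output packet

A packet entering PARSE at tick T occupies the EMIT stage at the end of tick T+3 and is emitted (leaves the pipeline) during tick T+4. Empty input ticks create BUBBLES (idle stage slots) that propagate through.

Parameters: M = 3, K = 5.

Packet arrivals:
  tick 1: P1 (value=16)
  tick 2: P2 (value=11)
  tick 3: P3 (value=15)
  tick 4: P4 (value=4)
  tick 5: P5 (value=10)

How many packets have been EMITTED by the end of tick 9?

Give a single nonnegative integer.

Answer: 5

Derivation:
Tick 1: [PARSE:P1(v=16,ok=F), VALIDATE:-, TRANSFORM:-, EMIT:-] out:-; in:P1
Tick 2: [PARSE:P2(v=11,ok=F), VALIDATE:P1(v=16,ok=F), TRANSFORM:-, EMIT:-] out:-; in:P2
Tick 3: [PARSE:P3(v=15,ok=F), VALIDATE:P2(v=11,ok=F), TRANSFORM:P1(v=0,ok=F), EMIT:-] out:-; in:P3
Tick 4: [PARSE:P4(v=4,ok=F), VALIDATE:P3(v=15,ok=T), TRANSFORM:P2(v=0,ok=F), EMIT:P1(v=0,ok=F)] out:-; in:P4
Tick 5: [PARSE:P5(v=10,ok=F), VALIDATE:P4(v=4,ok=F), TRANSFORM:P3(v=75,ok=T), EMIT:P2(v=0,ok=F)] out:P1(v=0); in:P5
Tick 6: [PARSE:-, VALIDATE:P5(v=10,ok=F), TRANSFORM:P4(v=0,ok=F), EMIT:P3(v=75,ok=T)] out:P2(v=0); in:-
Tick 7: [PARSE:-, VALIDATE:-, TRANSFORM:P5(v=0,ok=F), EMIT:P4(v=0,ok=F)] out:P3(v=75); in:-
Tick 8: [PARSE:-, VALIDATE:-, TRANSFORM:-, EMIT:P5(v=0,ok=F)] out:P4(v=0); in:-
Tick 9: [PARSE:-, VALIDATE:-, TRANSFORM:-, EMIT:-] out:P5(v=0); in:-
Emitted by tick 9: ['P1', 'P2', 'P3', 'P4', 'P5']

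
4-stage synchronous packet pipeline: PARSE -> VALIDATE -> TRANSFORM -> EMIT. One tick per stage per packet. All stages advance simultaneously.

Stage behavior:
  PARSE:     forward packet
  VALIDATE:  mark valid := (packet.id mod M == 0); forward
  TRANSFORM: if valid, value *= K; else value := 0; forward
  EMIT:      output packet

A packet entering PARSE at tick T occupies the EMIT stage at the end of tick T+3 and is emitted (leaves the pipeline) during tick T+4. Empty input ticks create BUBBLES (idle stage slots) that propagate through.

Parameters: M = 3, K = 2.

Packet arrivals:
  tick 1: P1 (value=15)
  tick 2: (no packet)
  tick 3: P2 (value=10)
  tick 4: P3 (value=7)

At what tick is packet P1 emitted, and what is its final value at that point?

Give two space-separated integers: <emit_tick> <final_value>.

Tick 1: [PARSE:P1(v=15,ok=F), VALIDATE:-, TRANSFORM:-, EMIT:-] out:-; in:P1
Tick 2: [PARSE:-, VALIDATE:P1(v=15,ok=F), TRANSFORM:-, EMIT:-] out:-; in:-
Tick 3: [PARSE:P2(v=10,ok=F), VALIDATE:-, TRANSFORM:P1(v=0,ok=F), EMIT:-] out:-; in:P2
Tick 4: [PARSE:P3(v=7,ok=F), VALIDATE:P2(v=10,ok=F), TRANSFORM:-, EMIT:P1(v=0,ok=F)] out:-; in:P3
Tick 5: [PARSE:-, VALIDATE:P3(v=7,ok=T), TRANSFORM:P2(v=0,ok=F), EMIT:-] out:P1(v=0); in:-
Tick 6: [PARSE:-, VALIDATE:-, TRANSFORM:P3(v=14,ok=T), EMIT:P2(v=0,ok=F)] out:-; in:-
Tick 7: [PARSE:-, VALIDATE:-, TRANSFORM:-, EMIT:P3(v=14,ok=T)] out:P2(v=0); in:-
Tick 8: [PARSE:-, VALIDATE:-, TRANSFORM:-, EMIT:-] out:P3(v=14); in:-
P1: arrives tick 1, valid=False (id=1, id%3=1), emit tick 5, final value 0

Answer: 5 0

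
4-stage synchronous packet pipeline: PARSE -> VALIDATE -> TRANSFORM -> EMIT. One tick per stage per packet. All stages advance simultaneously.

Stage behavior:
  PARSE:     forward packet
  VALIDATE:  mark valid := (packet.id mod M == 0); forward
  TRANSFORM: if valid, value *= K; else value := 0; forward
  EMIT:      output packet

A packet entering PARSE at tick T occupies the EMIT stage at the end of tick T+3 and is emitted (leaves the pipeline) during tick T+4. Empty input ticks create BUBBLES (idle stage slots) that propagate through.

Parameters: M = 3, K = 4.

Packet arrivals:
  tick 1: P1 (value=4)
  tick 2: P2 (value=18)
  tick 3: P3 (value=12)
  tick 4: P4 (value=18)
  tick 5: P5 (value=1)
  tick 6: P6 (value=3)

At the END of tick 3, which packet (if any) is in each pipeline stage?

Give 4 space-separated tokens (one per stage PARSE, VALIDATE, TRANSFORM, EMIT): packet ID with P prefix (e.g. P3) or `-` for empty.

Answer: P3 P2 P1 -

Derivation:
Tick 1: [PARSE:P1(v=4,ok=F), VALIDATE:-, TRANSFORM:-, EMIT:-] out:-; in:P1
Tick 2: [PARSE:P2(v=18,ok=F), VALIDATE:P1(v=4,ok=F), TRANSFORM:-, EMIT:-] out:-; in:P2
Tick 3: [PARSE:P3(v=12,ok=F), VALIDATE:P2(v=18,ok=F), TRANSFORM:P1(v=0,ok=F), EMIT:-] out:-; in:P3
At end of tick 3: ['P3', 'P2', 'P1', '-']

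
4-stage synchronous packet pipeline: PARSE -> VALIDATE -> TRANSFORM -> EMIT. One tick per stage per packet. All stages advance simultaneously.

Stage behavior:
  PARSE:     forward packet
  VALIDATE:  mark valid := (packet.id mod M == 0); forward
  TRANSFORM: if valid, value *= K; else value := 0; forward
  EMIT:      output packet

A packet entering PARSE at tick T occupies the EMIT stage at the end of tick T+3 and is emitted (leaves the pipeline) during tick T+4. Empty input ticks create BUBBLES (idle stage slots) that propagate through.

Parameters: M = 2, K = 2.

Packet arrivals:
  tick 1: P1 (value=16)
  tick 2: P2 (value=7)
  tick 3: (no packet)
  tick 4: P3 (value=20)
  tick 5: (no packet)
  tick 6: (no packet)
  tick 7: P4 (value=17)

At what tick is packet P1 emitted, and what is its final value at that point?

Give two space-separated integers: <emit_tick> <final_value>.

Answer: 5 0

Derivation:
Tick 1: [PARSE:P1(v=16,ok=F), VALIDATE:-, TRANSFORM:-, EMIT:-] out:-; in:P1
Tick 2: [PARSE:P2(v=7,ok=F), VALIDATE:P1(v=16,ok=F), TRANSFORM:-, EMIT:-] out:-; in:P2
Tick 3: [PARSE:-, VALIDATE:P2(v=7,ok=T), TRANSFORM:P1(v=0,ok=F), EMIT:-] out:-; in:-
Tick 4: [PARSE:P3(v=20,ok=F), VALIDATE:-, TRANSFORM:P2(v=14,ok=T), EMIT:P1(v=0,ok=F)] out:-; in:P3
Tick 5: [PARSE:-, VALIDATE:P3(v=20,ok=F), TRANSFORM:-, EMIT:P2(v=14,ok=T)] out:P1(v=0); in:-
Tick 6: [PARSE:-, VALIDATE:-, TRANSFORM:P3(v=0,ok=F), EMIT:-] out:P2(v=14); in:-
Tick 7: [PARSE:P4(v=17,ok=F), VALIDATE:-, TRANSFORM:-, EMIT:P3(v=0,ok=F)] out:-; in:P4
Tick 8: [PARSE:-, VALIDATE:P4(v=17,ok=T), TRANSFORM:-, EMIT:-] out:P3(v=0); in:-
Tick 9: [PARSE:-, VALIDATE:-, TRANSFORM:P4(v=34,ok=T), EMIT:-] out:-; in:-
Tick 10: [PARSE:-, VALIDATE:-, TRANSFORM:-, EMIT:P4(v=34,ok=T)] out:-; in:-
Tick 11: [PARSE:-, VALIDATE:-, TRANSFORM:-, EMIT:-] out:P4(v=34); in:-
P1: arrives tick 1, valid=False (id=1, id%2=1), emit tick 5, final value 0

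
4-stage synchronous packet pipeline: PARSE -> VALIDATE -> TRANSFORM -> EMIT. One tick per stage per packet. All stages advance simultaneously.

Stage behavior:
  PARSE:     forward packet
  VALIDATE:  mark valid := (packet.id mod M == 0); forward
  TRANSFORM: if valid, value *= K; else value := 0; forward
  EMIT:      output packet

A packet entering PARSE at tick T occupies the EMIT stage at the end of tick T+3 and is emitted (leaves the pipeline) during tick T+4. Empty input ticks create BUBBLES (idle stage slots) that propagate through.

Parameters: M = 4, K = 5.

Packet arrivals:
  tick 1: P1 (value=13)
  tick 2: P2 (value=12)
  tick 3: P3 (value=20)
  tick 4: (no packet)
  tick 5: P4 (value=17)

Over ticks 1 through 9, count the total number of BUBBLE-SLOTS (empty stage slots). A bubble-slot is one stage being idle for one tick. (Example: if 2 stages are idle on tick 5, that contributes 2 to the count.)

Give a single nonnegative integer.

Answer: 20

Derivation:
Tick 1: [PARSE:P1(v=13,ok=F), VALIDATE:-, TRANSFORM:-, EMIT:-] out:-; bubbles=3
Tick 2: [PARSE:P2(v=12,ok=F), VALIDATE:P1(v=13,ok=F), TRANSFORM:-, EMIT:-] out:-; bubbles=2
Tick 3: [PARSE:P3(v=20,ok=F), VALIDATE:P2(v=12,ok=F), TRANSFORM:P1(v=0,ok=F), EMIT:-] out:-; bubbles=1
Tick 4: [PARSE:-, VALIDATE:P3(v=20,ok=F), TRANSFORM:P2(v=0,ok=F), EMIT:P1(v=0,ok=F)] out:-; bubbles=1
Tick 5: [PARSE:P4(v=17,ok=F), VALIDATE:-, TRANSFORM:P3(v=0,ok=F), EMIT:P2(v=0,ok=F)] out:P1(v=0); bubbles=1
Tick 6: [PARSE:-, VALIDATE:P4(v=17,ok=T), TRANSFORM:-, EMIT:P3(v=0,ok=F)] out:P2(v=0); bubbles=2
Tick 7: [PARSE:-, VALIDATE:-, TRANSFORM:P4(v=85,ok=T), EMIT:-] out:P3(v=0); bubbles=3
Tick 8: [PARSE:-, VALIDATE:-, TRANSFORM:-, EMIT:P4(v=85,ok=T)] out:-; bubbles=3
Tick 9: [PARSE:-, VALIDATE:-, TRANSFORM:-, EMIT:-] out:P4(v=85); bubbles=4
Total bubble-slots: 20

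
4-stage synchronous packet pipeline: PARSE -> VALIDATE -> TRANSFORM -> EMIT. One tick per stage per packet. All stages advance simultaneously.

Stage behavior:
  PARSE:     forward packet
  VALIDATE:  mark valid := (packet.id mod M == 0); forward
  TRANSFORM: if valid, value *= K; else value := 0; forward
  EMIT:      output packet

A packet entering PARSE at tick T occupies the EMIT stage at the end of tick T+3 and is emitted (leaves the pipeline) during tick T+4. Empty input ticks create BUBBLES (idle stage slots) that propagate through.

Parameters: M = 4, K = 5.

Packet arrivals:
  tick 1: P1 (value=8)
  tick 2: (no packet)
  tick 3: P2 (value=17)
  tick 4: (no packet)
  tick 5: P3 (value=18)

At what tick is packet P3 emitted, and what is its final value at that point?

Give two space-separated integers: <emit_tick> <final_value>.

Answer: 9 0

Derivation:
Tick 1: [PARSE:P1(v=8,ok=F), VALIDATE:-, TRANSFORM:-, EMIT:-] out:-; in:P1
Tick 2: [PARSE:-, VALIDATE:P1(v=8,ok=F), TRANSFORM:-, EMIT:-] out:-; in:-
Tick 3: [PARSE:P2(v=17,ok=F), VALIDATE:-, TRANSFORM:P1(v=0,ok=F), EMIT:-] out:-; in:P2
Tick 4: [PARSE:-, VALIDATE:P2(v=17,ok=F), TRANSFORM:-, EMIT:P1(v=0,ok=F)] out:-; in:-
Tick 5: [PARSE:P3(v=18,ok=F), VALIDATE:-, TRANSFORM:P2(v=0,ok=F), EMIT:-] out:P1(v=0); in:P3
Tick 6: [PARSE:-, VALIDATE:P3(v=18,ok=F), TRANSFORM:-, EMIT:P2(v=0,ok=F)] out:-; in:-
Tick 7: [PARSE:-, VALIDATE:-, TRANSFORM:P3(v=0,ok=F), EMIT:-] out:P2(v=0); in:-
Tick 8: [PARSE:-, VALIDATE:-, TRANSFORM:-, EMIT:P3(v=0,ok=F)] out:-; in:-
Tick 9: [PARSE:-, VALIDATE:-, TRANSFORM:-, EMIT:-] out:P3(v=0); in:-
P3: arrives tick 5, valid=False (id=3, id%4=3), emit tick 9, final value 0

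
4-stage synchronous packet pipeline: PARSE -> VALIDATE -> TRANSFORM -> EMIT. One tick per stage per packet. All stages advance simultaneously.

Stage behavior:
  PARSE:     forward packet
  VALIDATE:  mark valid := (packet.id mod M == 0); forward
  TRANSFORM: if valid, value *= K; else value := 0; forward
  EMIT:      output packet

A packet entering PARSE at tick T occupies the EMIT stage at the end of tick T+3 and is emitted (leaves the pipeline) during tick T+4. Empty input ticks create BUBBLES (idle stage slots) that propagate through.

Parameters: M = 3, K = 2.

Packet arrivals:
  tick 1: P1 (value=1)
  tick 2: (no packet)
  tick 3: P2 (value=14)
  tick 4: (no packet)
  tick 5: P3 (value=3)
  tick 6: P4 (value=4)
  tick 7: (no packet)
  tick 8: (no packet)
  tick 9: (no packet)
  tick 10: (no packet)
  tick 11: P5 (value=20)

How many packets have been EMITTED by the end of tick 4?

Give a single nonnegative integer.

Answer: 0

Derivation:
Tick 1: [PARSE:P1(v=1,ok=F), VALIDATE:-, TRANSFORM:-, EMIT:-] out:-; in:P1
Tick 2: [PARSE:-, VALIDATE:P1(v=1,ok=F), TRANSFORM:-, EMIT:-] out:-; in:-
Tick 3: [PARSE:P2(v=14,ok=F), VALIDATE:-, TRANSFORM:P1(v=0,ok=F), EMIT:-] out:-; in:P2
Tick 4: [PARSE:-, VALIDATE:P2(v=14,ok=F), TRANSFORM:-, EMIT:P1(v=0,ok=F)] out:-; in:-
Emitted by tick 4: []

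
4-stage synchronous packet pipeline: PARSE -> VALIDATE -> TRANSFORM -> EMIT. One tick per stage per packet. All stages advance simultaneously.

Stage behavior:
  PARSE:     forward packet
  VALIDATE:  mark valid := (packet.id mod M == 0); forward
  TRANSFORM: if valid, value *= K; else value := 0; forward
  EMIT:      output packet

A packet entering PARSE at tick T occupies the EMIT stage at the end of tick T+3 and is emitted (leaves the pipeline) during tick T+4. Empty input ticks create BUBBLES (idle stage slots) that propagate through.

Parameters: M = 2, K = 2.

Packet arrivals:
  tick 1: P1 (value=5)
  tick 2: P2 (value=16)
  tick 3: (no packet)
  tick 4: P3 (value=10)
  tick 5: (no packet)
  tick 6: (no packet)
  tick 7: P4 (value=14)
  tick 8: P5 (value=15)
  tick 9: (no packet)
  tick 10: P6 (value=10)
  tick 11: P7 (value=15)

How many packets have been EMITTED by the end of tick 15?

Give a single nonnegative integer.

Answer: 7

Derivation:
Tick 1: [PARSE:P1(v=5,ok=F), VALIDATE:-, TRANSFORM:-, EMIT:-] out:-; in:P1
Tick 2: [PARSE:P2(v=16,ok=F), VALIDATE:P1(v=5,ok=F), TRANSFORM:-, EMIT:-] out:-; in:P2
Tick 3: [PARSE:-, VALIDATE:P2(v=16,ok=T), TRANSFORM:P1(v=0,ok=F), EMIT:-] out:-; in:-
Tick 4: [PARSE:P3(v=10,ok=F), VALIDATE:-, TRANSFORM:P2(v=32,ok=T), EMIT:P1(v=0,ok=F)] out:-; in:P3
Tick 5: [PARSE:-, VALIDATE:P3(v=10,ok=F), TRANSFORM:-, EMIT:P2(v=32,ok=T)] out:P1(v=0); in:-
Tick 6: [PARSE:-, VALIDATE:-, TRANSFORM:P3(v=0,ok=F), EMIT:-] out:P2(v=32); in:-
Tick 7: [PARSE:P4(v=14,ok=F), VALIDATE:-, TRANSFORM:-, EMIT:P3(v=0,ok=F)] out:-; in:P4
Tick 8: [PARSE:P5(v=15,ok=F), VALIDATE:P4(v=14,ok=T), TRANSFORM:-, EMIT:-] out:P3(v=0); in:P5
Tick 9: [PARSE:-, VALIDATE:P5(v=15,ok=F), TRANSFORM:P4(v=28,ok=T), EMIT:-] out:-; in:-
Tick 10: [PARSE:P6(v=10,ok=F), VALIDATE:-, TRANSFORM:P5(v=0,ok=F), EMIT:P4(v=28,ok=T)] out:-; in:P6
Tick 11: [PARSE:P7(v=15,ok=F), VALIDATE:P6(v=10,ok=T), TRANSFORM:-, EMIT:P5(v=0,ok=F)] out:P4(v=28); in:P7
Tick 12: [PARSE:-, VALIDATE:P7(v=15,ok=F), TRANSFORM:P6(v=20,ok=T), EMIT:-] out:P5(v=0); in:-
Tick 13: [PARSE:-, VALIDATE:-, TRANSFORM:P7(v=0,ok=F), EMIT:P6(v=20,ok=T)] out:-; in:-
Tick 14: [PARSE:-, VALIDATE:-, TRANSFORM:-, EMIT:P7(v=0,ok=F)] out:P6(v=20); in:-
Tick 15: [PARSE:-, VALIDATE:-, TRANSFORM:-, EMIT:-] out:P7(v=0); in:-
Emitted by tick 15: ['P1', 'P2', 'P3', 'P4', 'P5', 'P6', 'P7']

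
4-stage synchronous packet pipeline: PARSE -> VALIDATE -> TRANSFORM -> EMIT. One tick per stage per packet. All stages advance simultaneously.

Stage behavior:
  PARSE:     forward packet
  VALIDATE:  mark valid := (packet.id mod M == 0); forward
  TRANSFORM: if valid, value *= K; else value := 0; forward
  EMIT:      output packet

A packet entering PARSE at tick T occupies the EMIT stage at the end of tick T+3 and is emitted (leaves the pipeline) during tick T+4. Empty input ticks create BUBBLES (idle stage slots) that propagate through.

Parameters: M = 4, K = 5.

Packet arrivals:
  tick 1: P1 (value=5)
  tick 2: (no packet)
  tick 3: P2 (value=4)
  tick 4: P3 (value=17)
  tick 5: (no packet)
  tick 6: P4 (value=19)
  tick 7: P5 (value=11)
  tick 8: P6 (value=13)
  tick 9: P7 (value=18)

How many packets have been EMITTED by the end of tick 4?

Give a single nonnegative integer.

Tick 1: [PARSE:P1(v=5,ok=F), VALIDATE:-, TRANSFORM:-, EMIT:-] out:-; in:P1
Tick 2: [PARSE:-, VALIDATE:P1(v=5,ok=F), TRANSFORM:-, EMIT:-] out:-; in:-
Tick 3: [PARSE:P2(v=4,ok=F), VALIDATE:-, TRANSFORM:P1(v=0,ok=F), EMIT:-] out:-; in:P2
Tick 4: [PARSE:P3(v=17,ok=F), VALIDATE:P2(v=4,ok=F), TRANSFORM:-, EMIT:P1(v=0,ok=F)] out:-; in:P3
Emitted by tick 4: []

Answer: 0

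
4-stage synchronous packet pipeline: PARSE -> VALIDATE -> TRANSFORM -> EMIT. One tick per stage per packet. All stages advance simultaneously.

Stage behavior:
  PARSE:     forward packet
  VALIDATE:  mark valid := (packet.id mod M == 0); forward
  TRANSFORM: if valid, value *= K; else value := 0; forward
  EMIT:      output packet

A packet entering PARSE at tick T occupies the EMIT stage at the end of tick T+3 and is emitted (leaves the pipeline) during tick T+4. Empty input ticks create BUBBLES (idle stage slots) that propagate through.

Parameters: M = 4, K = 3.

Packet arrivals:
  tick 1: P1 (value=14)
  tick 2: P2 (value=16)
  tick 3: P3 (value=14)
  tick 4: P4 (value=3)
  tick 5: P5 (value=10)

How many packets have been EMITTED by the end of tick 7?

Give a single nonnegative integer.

Tick 1: [PARSE:P1(v=14,ok=F), VALIDATE:-, TRANSFORM:-, EMIT:-] out:-; in:P1
Tick 2: [PARSE:P2(v=16,ok=F), VALIDATE:P1(v=14,ok=F), TRANSFORM:-, EMIT:-] out:-; in:P2
Tick 3: [PARSE:P3(v=14,ok=F), VALIDATE:P2(v=16,ok=F), TRANSFORM:P1(v=0,ok=F), EMIT:-] out:-; in:P3
Tick 4: [PARSE:P4(v=3,ok=F), VALIDATE:P3(v=14,ok=F), TRANSFORM:P2(v=0,ok=F), EMIT:P1(v=0,ok=F)] out:-; in:P4
Tick 5: [PARSE:P5(v=10,ok=F), VALIDATE:P4(v=3,ok=T), TRANSFORM:P3(v=0,ok=F), EMIT:P2(v=0,ok=F)] out:P1(v=0); in:P5
Tick 6: [PARSE:-, VALIDATE:P5(v=10,ok=F), TRANSFORM:P4(v=9,ok=T), EMIT:P3(v=0,ok=F)] out:P2(v=0); in:-
Tick 7: [PARSE:-, VALIDATE:-, TRANSFORM:P5(v=0,ok=F), EMIT:P4(v=9,ok=T)] out:P3(v=0); in:-
Emitted by tick 7: ['P1', 'P2', 'P3']

Answer: 3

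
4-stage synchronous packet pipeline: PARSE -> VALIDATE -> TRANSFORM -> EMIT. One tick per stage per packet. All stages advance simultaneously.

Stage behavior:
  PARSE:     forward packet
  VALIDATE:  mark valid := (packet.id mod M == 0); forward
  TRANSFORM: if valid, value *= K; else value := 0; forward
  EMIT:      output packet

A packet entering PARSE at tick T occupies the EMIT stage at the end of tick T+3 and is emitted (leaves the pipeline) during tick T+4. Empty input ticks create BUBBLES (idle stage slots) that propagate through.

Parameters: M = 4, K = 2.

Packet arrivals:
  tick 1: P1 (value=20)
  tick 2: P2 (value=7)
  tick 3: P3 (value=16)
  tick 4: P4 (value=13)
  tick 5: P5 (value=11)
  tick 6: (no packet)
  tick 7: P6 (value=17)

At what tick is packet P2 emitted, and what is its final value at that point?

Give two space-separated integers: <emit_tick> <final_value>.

Tick 1: [PARSE:P1(v=20,ok=F), VALIDATE:-, TRANSFORM:-, EMIT:-] out:-; in:P1
Tick 2: [PARSE:P2(v=7,ok=F), VALIDATE:P1(v=20,ok=F), TRANSFORM:-, EMIT:-] out:-; in:P2
Tick 3: [PARSE:P3(v=16,ok=F), VALIDATE:P2(v=7,ok=F), TRANSFORM:P1(v=0,ok=F), EMIT:-] out:-; in:P3
Tick 4: [PARSE:P4(v=13,ok=F), VALIDATE:P3(v=16,ok=F), TRANSFORM:P2(v=0,ok=F), EMIT:P1(v=0,ok=F)] out:-; in:P4
Tick 5: [PARSE:P5(v=11,ok=F), VALIDATE:P4(v=13,ok=T), TRANSFORM:P3(v=0,ok=F), EMIT:P2(v=0,ok=F)] out:P1(v=0); in:P5
Tick 6: [PARSE:-, VALIDATE:P5(v=11,ok=F), TRANSFORM:P4(v=26,ok=T), EMIT:P3(v=0,ok=F)] out:P2(v=0); in:-
Tick 7: [PARSE:P6(v=17,ok=F), VALIDATE:-, TRANSFORM:P5(v=0,ok=F), EMIT:P4(v=26,ok=T)] out:P3(v=0); in:P6
Tick 8: [PARSE:-, VALIDATE:P6(v=17,ok=F), TRANSFORM:-, EMIT:P5(v=0,ok=F)] out:P4(v=26); in:-
Tick 9: [PARSE:-, VALIDATE:-, TRANSFORM:P6(v=0,ok=F), EMIT:-] out:P5(v=0); in:-
Tick 10: [PARSE:-, VALIDATE:-, TRANSFORM:-, EMIT:P6(v=0,ok=F)] out:-; in:-
Tick 11: [PARSE:-, VALIDATE:-, TRANSFORM:-, EMIT:-] out:P6(v=0); in:-
P2: arrives tick 2, valid=False (id=2, id%4=2), emit tick 6, final value 0

Answer: 6 0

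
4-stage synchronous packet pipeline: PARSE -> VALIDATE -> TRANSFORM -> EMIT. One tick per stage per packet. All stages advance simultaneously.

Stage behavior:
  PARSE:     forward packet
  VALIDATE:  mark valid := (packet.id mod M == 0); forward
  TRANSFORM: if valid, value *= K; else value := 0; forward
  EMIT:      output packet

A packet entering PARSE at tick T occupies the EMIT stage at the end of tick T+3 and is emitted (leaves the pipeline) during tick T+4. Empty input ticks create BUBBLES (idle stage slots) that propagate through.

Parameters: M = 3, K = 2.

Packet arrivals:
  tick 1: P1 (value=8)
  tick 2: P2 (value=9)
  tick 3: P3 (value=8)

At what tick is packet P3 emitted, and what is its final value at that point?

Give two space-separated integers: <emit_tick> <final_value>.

Tick 1: [PARSE:P1(v=8,ok=F), VALIDATE:-, TRANSFORM:-, EMIT:-] out:-; in:P1
Tick 2: [PARSE:P2(v=9,ok=F), VALIDATE:P1(v=8,ok=F), TRANSFORM:-, EMIT:-] out:-; in:P2
Tick 3: [PARSE:P3(v=8,ok=F), VALIDATE:P2(v=9,ok=F), TRANSFORM:P1(v=0,ok=F), EMIT:-] out:-; in:P3
Tick 4: [PARSE:-, VALIDATE:P3(v=8,ok=T), TRANSFORM:P2(v=0,ok=F), EMIT:P1(v=0,ok=F)] out:-; in:-
Tick 5: [PARSE:-, VALIDATE:-, TRANSFORM:P3(v=16,ok=T), EMIT:P2(v=0,ok=F)] out:P1(v=0); in:-
Tick 6: [PARSE:-, VALIDATE:-, TRANSFORM:-, EMIT:P3(v=16,ok=T)] out:P2(v=0); in:-
Tick 7: [PARSE:-, VALIDATE:-, TRANSFORM:-, EMIT:-] out:P3(v=16); in:-
P3: arrives tick 3, valid=True (id=3, id%3=0), emit tick 7, final value 16

Answer: 7 16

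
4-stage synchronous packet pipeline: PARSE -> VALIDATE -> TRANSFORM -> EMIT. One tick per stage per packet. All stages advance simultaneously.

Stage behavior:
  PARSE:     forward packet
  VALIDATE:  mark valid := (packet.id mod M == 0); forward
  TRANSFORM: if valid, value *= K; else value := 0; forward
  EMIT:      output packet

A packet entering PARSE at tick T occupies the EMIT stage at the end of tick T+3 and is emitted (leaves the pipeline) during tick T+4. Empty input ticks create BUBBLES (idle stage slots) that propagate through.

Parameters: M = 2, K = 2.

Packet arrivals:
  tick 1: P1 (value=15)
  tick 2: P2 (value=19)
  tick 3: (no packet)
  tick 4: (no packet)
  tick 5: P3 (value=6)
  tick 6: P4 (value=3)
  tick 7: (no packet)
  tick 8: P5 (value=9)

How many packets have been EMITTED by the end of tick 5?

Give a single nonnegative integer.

Tick 1: [PARSE:P1(v=15,ok=F), VALIDATE:-, TRANSFORM:-, EMIT:-] out:-; in:P1
Tick 2: [PARSE:P2(v=19,ok=F), VALIDATE:P1(v=15,ok=F), TRANSFORM:-, EMIT:-] out:-; in:P2
Tick 3: [PARSE:-, VALIDATE:P2(v=19,ok=T), TRANSFORM:P1(v=0,ok=F), EMIT:-] out:-; in:-
Tick 4: [PARSE:-, VALIDATE:-, TRANSFORM:P2(v=38,ok=T), EMIT:P1(v=0,ok=F)] out:-; in:-
Tick 5: [PARSE:P3(v=6,ok=F), VALIDATE:-, TRANSFORM:-, EMIT:P2(v=38,ok=T)] out:P1(v=0); in:P3
Emitted by tick 5: ['P1']

Answer: 1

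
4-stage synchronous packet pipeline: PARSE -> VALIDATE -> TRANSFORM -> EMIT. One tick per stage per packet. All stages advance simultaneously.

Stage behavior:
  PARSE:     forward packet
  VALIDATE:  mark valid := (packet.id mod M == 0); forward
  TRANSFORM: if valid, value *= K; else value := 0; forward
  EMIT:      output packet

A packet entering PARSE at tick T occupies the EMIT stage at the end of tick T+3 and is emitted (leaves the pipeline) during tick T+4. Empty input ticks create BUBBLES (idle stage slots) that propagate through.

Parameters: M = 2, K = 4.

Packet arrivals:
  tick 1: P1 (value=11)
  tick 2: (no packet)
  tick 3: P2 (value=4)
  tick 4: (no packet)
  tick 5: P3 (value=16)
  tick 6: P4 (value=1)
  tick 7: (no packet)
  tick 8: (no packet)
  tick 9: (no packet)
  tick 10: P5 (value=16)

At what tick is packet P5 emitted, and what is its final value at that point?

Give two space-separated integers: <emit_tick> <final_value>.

Tick 1: [PARSE:P1(v=11,ok=F), VALIDATE:-, TRANSFORM:-, EMIT:-] out:-; in:P1
Tick 2: [PARSE:-, VALIDATE:P1(v=11,ok=F), TRANSFORM:-, EMIT:-] out:-; in:-
Tick 3: [PARSE:P2(v=4,ok=F), VALIDATE:-, TRANSFORM:P1(v=0,ok=F), EMIT:-] out:-; in:P2
Tick 4: [PARSE:-, VALIDATE:P2(v=4,ok=T), TRANSFORM:-, EMIT:P1(v=0,ok=F)] out:-; in:-
Tick 5: [PARSE:P3(v=16,ok=F), VALIDATE:-, TRANSFORM:P2(v=16,ok=T), EMIT:-] out:P1(v=0); in:P3
Tick 6: [PARSE:P4(v=1,ok=F), VALIDATE:P3(v=16,ok=F), TRANSFORM:-, EMIT:P2(v=16,ok=T)] out:-; in:P4
Tick 7: [PARSE:-, VALIDATE:P4(v=1,ok=T), TRANSFORM:P3(v=0,ok=F), EMIT:-] out:P2(v=16); in:-
Tick 8: [PARSE:-, VALIDATE:-, TRANSFORM:P4(v=4,ok=T), EMIT:P3(v=0,ok=F)] out:-; in:-
Tick 9: [PARSE:-, VALIDATE:-, TRANSFORM:-, EMIT:P4(v=4,ok=T)] out:P3(v=0); in:-
Tick 10: [PARSE:P5(v=16,ok=F), VALIDATE:-, TRANSFORM:-, EMIT:-] out:P4(v=4); in:P5
Tick 11: [PARSE:-, VALIDATE:P5(v=16,ok=F), TRANSFORM:-, EMIT:-] out:-; in:-
Tick 12: [PARSE:-, VALIDATE:-, TRANSFORM:P5(v=0,ok=F), EMIT:-] out:-; in:-
Tick 13: [PARSE:-, VALIDATE:-, TRANSFORM:-, EMIT:P5(v=0,ok=F)] out:-; in:-
Tick 14: [PARSE:-, VALIDATE:-, TRANSFORM:-, EMIT:-] out:P5(v=0); in:-
P5: arrives tick 10, valid=False (id=5, id%2=1), emit tick 14, final value 0

Answer: 14 0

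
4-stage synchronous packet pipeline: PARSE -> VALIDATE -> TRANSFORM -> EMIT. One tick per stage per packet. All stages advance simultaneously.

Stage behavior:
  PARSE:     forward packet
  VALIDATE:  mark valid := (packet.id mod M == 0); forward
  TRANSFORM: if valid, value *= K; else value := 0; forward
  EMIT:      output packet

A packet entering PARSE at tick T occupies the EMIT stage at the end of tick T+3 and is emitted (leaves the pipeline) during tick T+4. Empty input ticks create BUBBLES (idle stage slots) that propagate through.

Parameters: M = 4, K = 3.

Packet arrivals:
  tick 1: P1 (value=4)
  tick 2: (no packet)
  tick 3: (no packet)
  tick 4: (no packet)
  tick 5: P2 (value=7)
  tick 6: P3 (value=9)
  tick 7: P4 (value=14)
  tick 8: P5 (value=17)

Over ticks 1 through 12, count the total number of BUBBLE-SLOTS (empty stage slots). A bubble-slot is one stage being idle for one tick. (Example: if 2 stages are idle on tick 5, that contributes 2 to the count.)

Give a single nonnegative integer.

Tick 1: [PARSE:P1(v=4,ok=F), VALIDATE:-, TRANSFORM:-, EMIT:-] out:-; bubbles=3
Tick 2: [PARSE:-, VALIDATE:P1(v=4,ok=F), TRANSFORM:-, EMIT:-] out:-; bubbles=3
Tick 3: [PARSE:-, VALIDATE:-, TRANSFORM:P1(v=0,ok=F), EMIT:-] out:-; bubbles=3
Tick 4: [PARSE:-, VALIDATE:-, TRANSFORM:-, EMIT:P1(v=0,ok=F)] out:-; bubbles=3
Tick 5: [PARSE:P2(v=7,ok=F), VALIDATE:-, TRANSFORM:-, EMIT:-] out:P1(v=0); bubbles=3
Tick 6: [PARSE:P3(v=9,ok=F), VALIDATE:P2(v=7,ok=F), TRANSFORM:-, EMIT:-] out:-; bubbles=2
Tick 7: [PARSE:P4(v=14,ok=F), VALIDATE:P3(v=9,ok=F), TRANSFORM:P2(v=0,ok=F), EMIT:-] out:-; bubbles=1
Tick 8: [PARSE:P5(v=17,ok=F), VALIDATE:P4(v=14,ok=T), TRANSFORM:P3(v=0,ok=F), EMIT:P2(v=0,ok=F)] out:-; bubbles=0
Tick 9: [PARSE:-, VALIDATE:P5(v=17,ok=F), TRANSFORM:P4(v=42,ok=T), EMIT:P3(v=0,ok=F)] out:P2(v=0); bubbles=1
Tick 10: [PARSE:-, VALIDATE:-, TRANSFORM:P5(v=0,ok=F), EMIT:P4(v=42,ok=T)] out:P3(v=0); bubbles=2
Tick 11: [PARSE:-, VALIDATE:-, TRANSFORM:-, EMIT:P5(v=0,ok=F)] out:P4(v=42); bubbles=3
Tick 12: [PARSE:-, VALIDATE:-, TRANSFORM:-, EMIT:-] out:P5(v=0); bubbles=4
Total bubble-slots: 28

Answer: 28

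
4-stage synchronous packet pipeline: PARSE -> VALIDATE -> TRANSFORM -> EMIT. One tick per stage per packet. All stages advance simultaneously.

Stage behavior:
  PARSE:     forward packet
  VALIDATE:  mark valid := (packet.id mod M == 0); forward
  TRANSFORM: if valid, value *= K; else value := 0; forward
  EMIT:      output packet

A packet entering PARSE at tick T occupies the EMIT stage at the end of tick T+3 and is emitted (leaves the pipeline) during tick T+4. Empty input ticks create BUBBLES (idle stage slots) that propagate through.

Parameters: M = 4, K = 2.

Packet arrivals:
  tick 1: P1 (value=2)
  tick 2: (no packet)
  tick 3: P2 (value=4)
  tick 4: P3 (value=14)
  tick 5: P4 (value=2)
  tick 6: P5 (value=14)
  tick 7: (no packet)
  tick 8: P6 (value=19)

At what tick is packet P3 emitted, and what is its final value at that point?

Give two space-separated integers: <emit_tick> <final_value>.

Tick 1: [PARSE:P1(v=2,ok=F), VALIDATE:-, TRANSFORM:-, EMIT:-] out:-; in:P1
Tick 2: [PARSE:-, VALIDATE:P1(v=2,ok=F), TRANSFORM:-, EMIT:-] out:-; in:-
Tick 3: [PARSE:P2(v=4,ok=F), VALIDATE:-, TRANSFORM:P1(v=0,ok=F), EMIT:-] out:-; in:P2
Tick 4: [PARSE:P3(v=14,ok=F), VALIDATE:P2(v=4,ok=F), TRANSFORM:-, EMIT:P1(v=0,ok=F)] out:-; in:P3
Tick 5: [PARSE:P4(v=2,ok=F), VALIDATE:P3(v=14,ok=F), TRANSFORM:P2(v=0,ok=F), EMIT:-] out:P1(v=0); in:P4
Tick 6: [PARSE:P5(v=14,ok=F), VALIDATE:P4(v=2,ok=T), TRANSFORM:P3(v=0,ok=F), EMIT:P2(v=0,ok=F)] out:-; in:P5
Tick 7: [PARSE:-, VALIDATE:P5(v=14,ok=F), TRANSFORM:P4(v=4,ok=T), EMIT:P3(v=0,ok=F)] out:P2(v=0); in:-
Tick 8: [PARSE:P6(v=19,ok=F), VALIDATE:-, TRANSFORM:P5(v=0,ok=F), EMIT:P4(v=4,ok=T)] out:P3(v=0); in:P6
Tick 9: [PARSE:-, VALIDATE:P6(v=19,ok=F), TRANSFORM:-, EMIT:P5(v=0,ok=F)] out:P4(v=4); in:-
Tick 10: [PARSE:-, VALIDATE:-, TRANSFORM:P6(v=0,ok=F), EMIT:-] out:P5(v=0); in:-
Tick 11: [PARSE:-, VALIDATE:-, TRANSFORM:-, EMIT:P6(v=0,ok=F)] out:-; in:-
Tick 12: [PARSE:-, VALIDATE:-, TRANSFORM:-, EMIT:-] out:P6(v=0); in:-
P3: arrives tick 4, valid=False (id=3, id%4=3), emit tick 8, final value 0

Answer: 8 0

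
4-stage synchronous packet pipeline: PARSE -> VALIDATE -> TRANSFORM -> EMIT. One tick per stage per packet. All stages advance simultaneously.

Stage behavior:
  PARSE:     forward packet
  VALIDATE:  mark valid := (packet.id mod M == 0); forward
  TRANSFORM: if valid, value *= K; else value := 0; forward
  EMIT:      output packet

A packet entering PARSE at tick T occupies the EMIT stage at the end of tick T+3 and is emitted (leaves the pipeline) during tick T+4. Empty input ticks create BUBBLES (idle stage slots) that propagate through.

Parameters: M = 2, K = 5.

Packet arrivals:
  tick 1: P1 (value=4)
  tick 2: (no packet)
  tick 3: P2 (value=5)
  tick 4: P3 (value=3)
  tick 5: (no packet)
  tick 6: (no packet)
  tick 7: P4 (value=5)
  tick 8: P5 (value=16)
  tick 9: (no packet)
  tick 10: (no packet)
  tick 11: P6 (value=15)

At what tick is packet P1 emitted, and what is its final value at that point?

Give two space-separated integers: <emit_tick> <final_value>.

Answer: 5 0

Derivation:
Tick 1: [PARSE:P1(v=4,ok=F), VALIDATE:-, TRANSFORM:-, EMIT:-] out:-; in:P1
Tick 2: [PARSE:-, VALIDATE:P1(v=4,ok=F), TRANSFORM:-, EMIT:-] out:-; in:-
Tick 3: [PARSE:P2(v=5,ok=F), VALIDATE:-, TRANSFORM:P1(v=0,ok=F), EMIT:-] out:-; in:P2
Tick 4: [PARSE:P3(v=3,ok=F), VALIDATE:P2(v=5,ok=T), TRANSFORM:-, EMIT:P1(v=0,ok=F)] out:-; in:P3
Tick 5: [PARSE:-, VALIDATE:P3(v=3,ok=F), TRANSFORM:P2(v=25,ok=T), EMIT:-] out:P1(v=0); in:-
Tick 6: [PARSE:-, VALIDATE:-, TRANSFORM:P3(v=0,ok=F), EMIT:P2(v=25,ok=T)] out:-; in:-
Tick 7: [PARSE:P4(v=5,ok=F), VALIDATE:-, TRANSFORM:-, EMIT:P3(v=0,ok=F)] out:P2(v=25); in:P4
Tick 8: [PARSE:P5(v=16,ok=F), VALIDATE:P4(v=5,ok=T), TRANSFORM:-, EMIT:-] out:P3(v=0); in:P5
Tick 9: [PARSE:-, VALIDATE:P5(v=16,ok=F), TRANSFORM:P4(v=25,ok=T), EMIT:-] out:-; in:-
Tick 10: [PARSE:-, VALIDATE:-, TRANSFORM:P5(v=0,ok=F), EMIT:P4(v=25,ok=T)] out:-; in:-
Tick 11: [PARSE:P6(v=15,ok=F), VALIDATE:-, TRANSFORM:-, EMIT:P5(v=0,ok=F)] out:P4(v=25); in:P6
Tick 12: [PARSE:-, VALIDATE:P6(v=15,ok=T), TRANSFORM:-, EMIT:-] out:P5(v=0); in:-
Tick 13: [PARSE:-, VALIDATE:-, TRANSFORM:P6(v=75,ok=T), EMIT:-] out:-; in:-
Tick 14: [PARSE:-, VALIDATE:-, TRANSFORM:-, EMIT:P6(v=75,ok=T)] out:-; in:-
Tick 15: [PARSE:-, VALIDATE:-, TRANSFORM:-, EMIT:-] out:P6(v=75); in:-
P1: arrives tick 1, valid=False (id=1, id%2=1), emit tick 5, final value 0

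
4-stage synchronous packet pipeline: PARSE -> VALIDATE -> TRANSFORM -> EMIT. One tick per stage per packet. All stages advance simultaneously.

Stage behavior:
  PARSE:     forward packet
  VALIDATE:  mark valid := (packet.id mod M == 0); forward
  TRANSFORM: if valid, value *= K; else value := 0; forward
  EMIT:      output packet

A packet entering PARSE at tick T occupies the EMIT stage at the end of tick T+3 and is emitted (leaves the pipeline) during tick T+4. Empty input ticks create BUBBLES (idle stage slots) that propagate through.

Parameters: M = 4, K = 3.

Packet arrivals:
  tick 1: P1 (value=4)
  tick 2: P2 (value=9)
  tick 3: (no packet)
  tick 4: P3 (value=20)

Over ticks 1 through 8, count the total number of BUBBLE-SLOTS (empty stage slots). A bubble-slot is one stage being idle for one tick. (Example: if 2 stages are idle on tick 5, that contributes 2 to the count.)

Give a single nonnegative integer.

Answer: 20

Derivation:
Tick 1: [PARSE:P1(v=4,ok=F), VALIDATE:-, TRANSFORM:-, EMIT:-] out:-; bubbles=3
Tick 2: [PARSE:P2(v=9,ok=F), VALIDATE:P1(v=4,ok=F), TRANSFORM:-, EMIT:-] out:-; bubbles=2
Tick 3: [PARSE:-, VALIDATE:P2(v=9,ok=F), TRANSFORM:P1(v=0,ok=F), EMIT:-] out:-; bubbles=2
Tick 4: [PARSE:P3(v=20,ok=F), VALIDATE:-, TRANSFORM:P2(v=0,ok=F), EMIT:P1(v=0,ok=F)] out:-; bubbles=1
Tick 5: [PARSE:-, VALIDATE:P3(v=20,ok=F), TRANSFORM:-, EMIT:P2(v=0,ok=F)] out:P1(v=0); bubbles=2
Tick 6: [PARSE:-, VALIDATE:-, TRANSFORM:P3(v=0,ok=F), EMIT:-] out:P2(v=0); bubbles=3
Tick 7: [PARSE:-, VALIDATE:-, TRANSFORM:-, EMIT:P3(v=0,ok=F)] out:-; bubbles=3
Tick 8: [PARSE:-, VALIDATE:-, TRANSFORM:-, EMIT:-] out:P3(v=0); bubbles=4
Total bubble-slots: 20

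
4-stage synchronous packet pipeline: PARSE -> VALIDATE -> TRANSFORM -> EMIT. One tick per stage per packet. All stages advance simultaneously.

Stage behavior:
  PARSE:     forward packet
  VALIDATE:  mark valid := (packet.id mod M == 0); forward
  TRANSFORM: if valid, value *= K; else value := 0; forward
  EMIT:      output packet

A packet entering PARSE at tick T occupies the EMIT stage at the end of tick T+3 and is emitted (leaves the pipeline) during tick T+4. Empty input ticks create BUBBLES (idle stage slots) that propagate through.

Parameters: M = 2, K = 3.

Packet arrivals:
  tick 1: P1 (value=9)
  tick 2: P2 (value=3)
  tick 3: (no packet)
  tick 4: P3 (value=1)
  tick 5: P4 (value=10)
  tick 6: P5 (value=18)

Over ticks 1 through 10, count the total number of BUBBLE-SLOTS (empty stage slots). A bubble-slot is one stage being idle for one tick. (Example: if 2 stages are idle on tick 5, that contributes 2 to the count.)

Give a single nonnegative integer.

Tick 1: [PARSE:P1(v=9,ok=F), VALIDATE:-, TRANSFORM:-, EMIT:-] out:-; bubbles=3
Tick 2: [PARSE:P2(v=3,ok=F), VALIDATE:P1(v=9,ok=F), TRANSFORM:-, EMIT:-] out:-; bubbles=2
Tick 3: [PARSE:-, VALIDATE:P2(v=3,ok=T), TRANSFORM:P1(v=0,ok=F), EMIT:-] out:-; bubbles=2
Tick 4: [PARSE:P3(v=1,ok=F), VALIDATE:-, TRANSFORM:P2(v=9,ok=T), EMIT:P1(v=0,ok=F)] out:-; bubbles=1
Tick 5: [PARSE:P4(v=10,ok=F), VALIDATE:P3(v=1,ok=F), TRANSFORM:-, EMIT:P2(v=9,ok=T)] out:P1(v=0); bubbles=1
Tick 6: [PARSE:P5(v=18,ok=F), VALIDATE:P4(v=10,ok=T), TRANSFORM:P3(v=0,ok=F), EMIT:-] out:P2(v=9); bubbles=1
Tick 7: [PARSE:-, VALIDATE:P5(v=18,ok=F), TRANSFORM:P4(v=30,ok=T), EMIT:P3(v=0,ok=F)] out:-; bubbles=1
Tick 8: [PARSE:-, VALIDATE:-, TRANSFORM:P5(v=0,ok=F), EMIT:P4(v=30,ok=T)] out:P3(v=0); bubbles=2
Tick 9: [PARSE:-, VALIDATE:-, TRANSFORM:-, EMIT:P5(v=0,ok=F)] out:P4(v=30); bubbles=3
Tick 10: [PARSE:-, VALIDATE:-, TRANSFORM:-, EMIT:-] out:P5(v=0); bubbles=4
Total bubble-slots: 20

Answer: 20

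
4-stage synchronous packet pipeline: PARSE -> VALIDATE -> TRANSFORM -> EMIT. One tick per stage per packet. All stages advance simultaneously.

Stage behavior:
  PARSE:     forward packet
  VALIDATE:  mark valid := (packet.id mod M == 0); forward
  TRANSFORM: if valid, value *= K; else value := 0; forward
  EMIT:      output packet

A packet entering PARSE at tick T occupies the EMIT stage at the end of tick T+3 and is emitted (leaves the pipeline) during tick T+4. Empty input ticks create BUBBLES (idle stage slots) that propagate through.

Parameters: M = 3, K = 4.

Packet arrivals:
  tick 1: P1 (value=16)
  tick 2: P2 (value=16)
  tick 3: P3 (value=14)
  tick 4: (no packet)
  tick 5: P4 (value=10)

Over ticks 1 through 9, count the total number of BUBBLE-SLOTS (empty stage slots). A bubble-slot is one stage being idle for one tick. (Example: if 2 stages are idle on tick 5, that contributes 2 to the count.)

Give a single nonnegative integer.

Answer: 20

Derivation:
Tick 1: [PARSE:P1(v=16,ok=F), VALIDATE:-, TRANSFORM:-, EMIT:-] out:-; bubbles=3
Tick 2: [PARSE:P2(v=16,ok=F), VALIDATE:P1(v=16,ok=F), TRANSFORM:-, EMIT:-] out:-; bubbles=2
Tick 3: [PARSE:P3(v=14,ok=F), VALIDATE:P2(v=16,ok=F), TRANSFORM:P1(v=0,ok=F), EMIT:-] out:-; bubbles=1
Tick 4: [PARSE:-, VALIDATE:P3(v=14,ok=T), TRANSFORM:P2(v=0,ok=F), EMIT:P1(v=0,ok=F)] out:-; bubbles=1
Tick 5: [PARSE:P4(v=10,ok=F), VALIDATE:-, TRANSFORM:P3(v=56,ok=T), EMIT:P2(v=0,ok=F)] out:P1(v=0); bubbles=1
Tick 6: [PARSE:-, VALIDATE:P4(v=10,ok=F), TRANSFORM:-, EMIT:P3(v=56,ok=T)] out:P2(v=0); bubbles=2
Tick 7: [PARSE:-, VALIDATE:-, TRANSFORM:P4(v=0,ok=F), EMIT:-] out:P3(v=56); bubbles=3
Tick 8: [PARSE:-, VALIDATE:-, TRANSFORM:-, EMIT:P4(v=0,ok=F)] out:-; bubbles=3
Tick 9: [PARSE:-, VALIDATE:-, TRANSFORM:-, EMIT:-] out:P4(v=0); bubbles=4
Total bubble-slots: 20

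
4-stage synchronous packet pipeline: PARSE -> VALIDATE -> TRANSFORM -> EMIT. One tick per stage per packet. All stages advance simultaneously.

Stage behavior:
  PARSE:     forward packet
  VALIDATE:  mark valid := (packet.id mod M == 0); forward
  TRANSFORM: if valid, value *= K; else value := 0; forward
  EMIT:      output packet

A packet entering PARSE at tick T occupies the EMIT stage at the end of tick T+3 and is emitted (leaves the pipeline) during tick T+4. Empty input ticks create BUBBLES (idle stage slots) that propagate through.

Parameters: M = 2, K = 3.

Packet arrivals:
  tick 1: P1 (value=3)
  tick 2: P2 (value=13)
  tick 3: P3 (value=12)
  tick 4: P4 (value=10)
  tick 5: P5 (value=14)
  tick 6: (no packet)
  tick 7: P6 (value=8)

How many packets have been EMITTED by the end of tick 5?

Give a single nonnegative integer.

Tick 1: [PARSE:P1(v=3,ok=F), VALIDATE:-, TRANSFORM:-, EMIT:-] out:-; in:P1
Tick 2: [PARSE:P2(v=13,ok=F), VALIDATE:P1(v=3,ok=F), TRANSFORM:-, EMIT:-] out:-; in:P2
Tick 3: [PARSE:P3(v=12,ok=F), VALIDATE:P2(v=13,ok=T), TRANSFORM:P1(v=0,ok=F), EMIT:-] out:-; in:P3
Tick 4: [PARSE:P4(v=10,ok=F), VALIDATE:P3(v=12,ok=F), TRANSFORM:P2(v=39,ok=T), EMIT:P1(v=0,ok=F)] out:-; in:P4
Tick 5: [PARSE:P5(v=14,ok=F), VALIDATE:P4(v=10,ok=T), TRANSFORM:P3(v=0,ok=F), EMIT:P2(v=39,ok=T)] out:P1(v=0); in:P5
Emitted by tick 5: ['P1']

Answer: 1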